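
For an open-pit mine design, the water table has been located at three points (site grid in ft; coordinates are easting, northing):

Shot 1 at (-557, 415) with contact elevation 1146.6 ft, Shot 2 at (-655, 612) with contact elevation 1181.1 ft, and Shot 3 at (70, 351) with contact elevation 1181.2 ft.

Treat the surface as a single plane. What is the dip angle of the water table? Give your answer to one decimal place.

Let the plane be z = a·easting + b·northing + c.
Shot 2−Shot 1: −98a + 197b = 34.5;  Shot 3−Shot 1: 627a − 64b = 34.6.
Solving gives a = 0.07697, b = 0.21342.
Gradient magnitude |∇z| = √(a² + b²) = √(0.00592 + 0.04555) = 0.22687.
True dip = arctan(0.22687) = 12.8°, dipping toward SSW (azimuth ≈ 200°).

12.8°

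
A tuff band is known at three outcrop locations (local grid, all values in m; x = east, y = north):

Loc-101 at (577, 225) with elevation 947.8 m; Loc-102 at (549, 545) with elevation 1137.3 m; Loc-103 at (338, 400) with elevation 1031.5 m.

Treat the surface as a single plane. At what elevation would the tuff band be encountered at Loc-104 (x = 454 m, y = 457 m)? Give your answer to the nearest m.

Let the plane be z = a·x + b·y + c.
Loc-102−Loc-101: −28a + 320b = 189.5;  Loc-103−Loc-101: −239a + 175b = 83.7.
Solving gives a = 0.08911, b = 0.59998.
Then c = 947.8 − a·577 − b·225 = 761.39.
At (454, 457): z = 40.5 + 274.2 + 761.39 = 1076.0 m.

1076 m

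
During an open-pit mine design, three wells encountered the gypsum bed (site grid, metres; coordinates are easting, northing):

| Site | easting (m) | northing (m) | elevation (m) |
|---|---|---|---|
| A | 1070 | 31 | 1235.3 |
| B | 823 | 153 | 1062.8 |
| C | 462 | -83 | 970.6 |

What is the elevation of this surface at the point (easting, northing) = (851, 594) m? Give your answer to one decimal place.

Two edge vectors: A→B = (-247, 122, -172.5), A→C = (-608, -114, -264.7).
Normal n = (A→B) × (A→C) = (-51958.4, 39499.1, 102334).
So ∂z/∂easting = −n_x/n_z = 0.507734 and ∂z/∂northing = −n_y/n_z = −0.385982.
Intercept c from A: 1235.3 − 543.27 + 11.97 = 703.99.
At (851, 594): z = 432.1 − 229.3 + 703.99 = 906.8 m.

906.8 m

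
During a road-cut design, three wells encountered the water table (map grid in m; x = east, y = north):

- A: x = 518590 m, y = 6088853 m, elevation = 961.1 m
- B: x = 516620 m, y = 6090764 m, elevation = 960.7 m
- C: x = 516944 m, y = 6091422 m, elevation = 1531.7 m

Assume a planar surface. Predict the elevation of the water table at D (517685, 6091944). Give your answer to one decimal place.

2260.5 m

Let the plane be z = a·x + b·y + c.
B−A: −1970a + 1911b = −0.4;  C−A: −1646a + 2569b = 570.6.
Solving gives a = 0.569818588, b = 0.587201789.
Then c = 961.1 − a·518590 − b·6088853 = −3869926.50.
At (517685, 6091944): z = 294986.5 + 3577200.4 − 3869926.50 = 2260.5 m.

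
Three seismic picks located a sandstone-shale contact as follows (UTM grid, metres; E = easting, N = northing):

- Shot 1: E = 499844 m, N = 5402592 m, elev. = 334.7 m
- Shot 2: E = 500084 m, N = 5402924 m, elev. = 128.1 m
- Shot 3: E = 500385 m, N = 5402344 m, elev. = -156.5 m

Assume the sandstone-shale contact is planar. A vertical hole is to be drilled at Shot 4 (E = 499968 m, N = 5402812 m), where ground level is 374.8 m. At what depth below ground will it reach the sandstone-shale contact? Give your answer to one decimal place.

145.6 m

Let the plane be z = a·E + b·N + c.
Shot 2−Shot 1: 240a + 332b = −206.6;  Shot 3−Shot 1: 541a − 248b = −491.2.
Solving gives a = −0.896221334, b = 0.025581687.
Then c = 334.7 − a·499844 − b·5402592 = 310098.14.
At (499968, 5402812): z_contact = −448081.99 + 138213.05 + 310098.14 = 229.20 m.
Depth below ground = 374.8 − 229.20 = 145.6 m.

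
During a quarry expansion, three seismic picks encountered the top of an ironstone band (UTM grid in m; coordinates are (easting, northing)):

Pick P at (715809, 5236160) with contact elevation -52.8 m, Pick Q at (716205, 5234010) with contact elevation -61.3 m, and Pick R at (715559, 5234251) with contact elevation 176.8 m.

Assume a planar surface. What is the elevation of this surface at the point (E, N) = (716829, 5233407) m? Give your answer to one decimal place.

Let the plane be z = a·E + b·N + c.
Pick Q−Pick P: 396a − 2150b = −8.5;  Pick R−Pick P: −250a − 1909b = 229.6.
Solving gives a = −0.394186850, b = −0.068650229.
Then c = -52.8 − a·715809 − b·5236160 = 641573.28.
At (716829, 5233407): z = −282564.6 − 359274.6 + 641573.28 = -265.9 m.

-265.9 m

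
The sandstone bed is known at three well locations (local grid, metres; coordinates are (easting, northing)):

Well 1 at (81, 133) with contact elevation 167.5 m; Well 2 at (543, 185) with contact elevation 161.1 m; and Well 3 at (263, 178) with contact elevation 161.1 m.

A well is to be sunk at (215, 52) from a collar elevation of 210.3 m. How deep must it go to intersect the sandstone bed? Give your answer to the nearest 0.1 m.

Let the plane be z = a·E + b·N + c.
Well 2−Well 1: 462a + 52b = −6.4;  Well 3−Well 1: 182a + 45b = −6.4.
Solving gives a = 0.00396, b = −0.15822.
Then c = 167.5 − a·81 − b·133 = 188.22.
At (215, 52): z_contact = 0.85 − 8.23 + 188.22 = 180.85 m.
Depth below ground = 210.3 − 180.85 = 29.5 m.

29.5 m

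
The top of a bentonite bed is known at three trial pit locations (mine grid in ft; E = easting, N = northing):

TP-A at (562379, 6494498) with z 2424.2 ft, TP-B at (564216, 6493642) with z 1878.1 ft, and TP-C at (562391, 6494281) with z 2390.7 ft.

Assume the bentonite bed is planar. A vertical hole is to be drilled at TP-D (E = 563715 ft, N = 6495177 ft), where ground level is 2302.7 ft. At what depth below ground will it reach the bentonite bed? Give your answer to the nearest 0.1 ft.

Let the plane be z = a·E + b·N + c.
TP-B−TP-A: 1837a − 856b = −546.1;  TP-C−TP-A: 12a − 217b = −33.5.
Solving gives a = −0.231301869, b = 0.141586993.
Then c = 2424.2 − a·562379 − b·6494498 = −787032.93.
At (563715, 6495177): z_contact = −130388.33 + 919632.58 − 787032.93 = 2211.32 ft.
Depth below ground = 2302.7 − 2211.32 = 91.4 ft.

91.4 ft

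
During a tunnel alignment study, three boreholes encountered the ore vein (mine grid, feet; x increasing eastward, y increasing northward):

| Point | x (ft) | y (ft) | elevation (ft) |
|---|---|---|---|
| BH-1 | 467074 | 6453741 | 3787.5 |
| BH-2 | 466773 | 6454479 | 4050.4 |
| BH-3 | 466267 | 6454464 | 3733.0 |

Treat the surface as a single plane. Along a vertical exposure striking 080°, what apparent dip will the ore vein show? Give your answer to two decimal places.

35.19°

Let the plane be z = a·x + b·y + c.
BH-2−BH-1: −301a + 738b = 262.9;  BH-3−BH-1: −807a + 723b = −54.5.
Solving gives a = 0.60935, b = 0.60476.
Unit vector along 080° is (sin 80°, cos 80°) = (0.9848, 0.1736).
Slope in that direction = a·(0.9848) + b·(0.1736) = 0.70510.
Apparent dip = arctan|0.70510| = 35.19° (true dip is 40.6°, so apparent ≤ true as expected).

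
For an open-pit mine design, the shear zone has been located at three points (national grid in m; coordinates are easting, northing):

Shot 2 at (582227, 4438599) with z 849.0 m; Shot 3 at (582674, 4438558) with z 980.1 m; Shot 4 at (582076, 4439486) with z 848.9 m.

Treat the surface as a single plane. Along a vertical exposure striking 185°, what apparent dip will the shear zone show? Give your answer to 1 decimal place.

4.4°

Two edge vectors: Shot 2→Shot 3 = (447, -41, 131.1), Shot 2→Shot 4 = (-151, 887, -0.1).
Normal n = (Shot 2→Shot 3) × (Shot 2→Shot 4) = (-116281.6, -19751.4, 390298).
So ∂z/∂easting = −n_x/n_z = 0.29793 and ∂z/∂northing = −n_y/n_z = 0.05061.
Unit vector along 185° is (sin 185°, cos 185°) = (-0.0872, -0.9962).
Slope in that direction = a·(-0.0872) + b·(-0.9962) = −0.07638.
Apparent dip = arctan|0.07638| = 4.4° (true dip is 16.8°, so apparent ≤ true as expected).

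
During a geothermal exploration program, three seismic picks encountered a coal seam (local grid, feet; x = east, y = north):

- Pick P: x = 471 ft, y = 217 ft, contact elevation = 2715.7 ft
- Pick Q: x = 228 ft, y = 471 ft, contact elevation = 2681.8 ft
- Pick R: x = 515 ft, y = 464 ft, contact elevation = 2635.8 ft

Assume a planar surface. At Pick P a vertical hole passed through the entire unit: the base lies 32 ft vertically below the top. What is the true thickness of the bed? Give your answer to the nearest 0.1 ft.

30.3 ft

Two edge vectors: Pick P→Pick Q = (-243, 254, -33.9), Pick P→Pick R = (44, 247, -79.9).
Normal n = (Pick P→Pick Q) × (Pick P→Pick R) = (-11921.3, -20907.3, -71197).
So ∂z/∂x = −n_x/n_z = −0.16744 and ∂z/∂y = −n_y/n_z = −0.29365.
|∇z| = √(a²+b²) = 0.33804, so dip δ = arctan(0.33804) = 18.68°.
True thickness = vertical thickness × cos δ = 32 × cos 18.68° = 30.3 ft.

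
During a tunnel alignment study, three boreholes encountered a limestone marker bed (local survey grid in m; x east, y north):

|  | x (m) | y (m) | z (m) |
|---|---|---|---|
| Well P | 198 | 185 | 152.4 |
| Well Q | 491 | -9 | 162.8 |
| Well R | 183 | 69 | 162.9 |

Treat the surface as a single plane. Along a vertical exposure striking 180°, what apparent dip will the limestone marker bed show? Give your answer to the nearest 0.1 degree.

5.0°

Let the plane be z = a·x + b·y + c.
Well Q−Well P: 293a − 194b = 10.4;  Well R−Well P: −15a − 116b = 10.5.
Solving gives a = −0.02251, b = −0.08761.
Unit vector along 180° is (sin 180°, cos 180°) = (0.0000, -1.0000).
Slope in that direction = a·(0.0000) + b·(-1.0000) = 0.08761.
Apparent dip = arctan|0.08761| = 5.0° (true dip is 5.2°, so apparent ≤ true as expected).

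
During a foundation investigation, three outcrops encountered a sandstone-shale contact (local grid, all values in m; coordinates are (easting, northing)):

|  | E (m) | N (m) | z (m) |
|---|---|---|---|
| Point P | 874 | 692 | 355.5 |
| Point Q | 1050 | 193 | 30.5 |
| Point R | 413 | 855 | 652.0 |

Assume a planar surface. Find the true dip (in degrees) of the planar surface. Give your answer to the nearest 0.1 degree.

Two edge vectors: Point P→Point Q = (176, -499, -325), Point P→Point R = (-461, 163, 296.5).
Normal n = (Point P→Point Q) × (Point P→Point R) = (-94978.5, 97641, -201351).
So ∂z/∂E = −n_x/n_z = −0.47171 and ∂z/∂N = −n_y/n_z = 0.48493.
Gradient magnitude |∇z| = √(a² + b²) = √(0.22251 + 0.23516) = 0.67651.
True dip = arctan(0.67651) = 34.1°, dipping toward SE (azimuth ≈ 136°).

34.1°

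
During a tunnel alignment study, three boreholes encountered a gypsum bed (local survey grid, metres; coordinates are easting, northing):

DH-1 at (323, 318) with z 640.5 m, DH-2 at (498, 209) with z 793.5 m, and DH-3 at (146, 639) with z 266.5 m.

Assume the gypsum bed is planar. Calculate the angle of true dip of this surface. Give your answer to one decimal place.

46.8°

Two edge vectors: DH-1→DH-2 = (175, -109, 153), DH-1→DH-3 = (-177, 321, -374).
Normal n = (DH-1→DH-2) × (DH-1→DH-3) = (-8347, 38369, 36882).
So ∂z/∂easting = −n_x/n_z = 0.22632 and ∂z/∂northing = −n_y/n_z = −1.04032.
Gradient magnitude |∇z| = √(a² + b²) = √(0.05122 + 1.08226) = 1.06465.
True dip = arctan(1.06465) = 46.8°, dipping toward NNW (azimuth ≈ 348°).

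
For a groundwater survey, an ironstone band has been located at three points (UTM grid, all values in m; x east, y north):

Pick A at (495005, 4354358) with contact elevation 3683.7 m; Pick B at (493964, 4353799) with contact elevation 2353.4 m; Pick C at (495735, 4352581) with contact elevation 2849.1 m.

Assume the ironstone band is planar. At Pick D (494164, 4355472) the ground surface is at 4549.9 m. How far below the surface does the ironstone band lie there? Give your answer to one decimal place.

665.1 m

Two edge vectors: Pick A→Pick B = (-1041, -559, -1330.3), Pick A→Pick C = (730, -1777, -834.6).
Normal n = (Pick A→Pick B) × (Pick A→Pick C) = (-1897401.7, -1839937.6, 2257927).
So ∂z/∂x = −n_x/n_z = 0.840329072 and ∂z/∂y = −n_y/n_z = 0.814879135.
Intercept c from Pick A: 3683.7 − 415967.09 − 3548275.48 = −3960558.87.
At (494164, 4355472): z_contact = 415260.38 + 3549183.25 − 3960558.87 = 3884.76 m.
Depth below ground = 4549.9 − 3884.76 = 665.1 m.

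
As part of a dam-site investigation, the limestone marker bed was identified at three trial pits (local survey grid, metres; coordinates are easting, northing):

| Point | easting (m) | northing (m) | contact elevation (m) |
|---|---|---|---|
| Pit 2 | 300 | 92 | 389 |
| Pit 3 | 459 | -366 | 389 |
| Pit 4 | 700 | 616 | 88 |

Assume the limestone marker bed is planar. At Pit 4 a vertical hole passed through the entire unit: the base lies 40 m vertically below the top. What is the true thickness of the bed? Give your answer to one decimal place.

Let the plane be z = a·easting + b·northing + c.
Pit 3−Pit 2: 159a − 458b = 0;  Pit 4−Pit 2: 400a + 524b = −301.
Solving gives a = −0.51726, b = −0.17957.
|∇z| = √(a²+b²) = 0.54754, so dip δ = arctan(0.54754) = 28.70°.
True thickness = vertical thickness × cos δ = 40 × cos 28.70° = 35.1 m.

35.1 m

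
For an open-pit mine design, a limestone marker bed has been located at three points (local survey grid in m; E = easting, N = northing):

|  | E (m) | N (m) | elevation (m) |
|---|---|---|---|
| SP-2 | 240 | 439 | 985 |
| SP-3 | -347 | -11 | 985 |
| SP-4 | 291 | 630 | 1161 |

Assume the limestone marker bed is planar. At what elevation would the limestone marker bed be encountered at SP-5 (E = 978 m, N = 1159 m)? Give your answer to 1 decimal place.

Let the plane be z = a·E + b·N + c.
SP-3−SP-2: −587a − 450b = 0;  SP-4−SP-2: 51a + 191b = 176.
Solving gives a = −0.888221, b = 1.158635.
Then c = 985 − a·240 − b·439 = 689.53.
At (978, 1159): z = −868.7 + 1342.9 + 689.53 = 1163.7 m.

1163.7 m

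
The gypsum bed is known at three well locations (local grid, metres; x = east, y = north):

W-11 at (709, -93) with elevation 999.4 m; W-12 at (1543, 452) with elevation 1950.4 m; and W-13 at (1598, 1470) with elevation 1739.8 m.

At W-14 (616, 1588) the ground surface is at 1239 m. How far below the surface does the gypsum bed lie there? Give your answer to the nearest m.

830 m

Two edge vectors: W-11→W-12 = (834, 545, 951), W-11→W-13 = (889, 1563, 740.4).
Normal n = (W-11→W-12) × (W-11→W-13) = (-1082895, 227945.4, 819037).
So ∂z/∂x = −n_x/n_z = 1.32216 and ∂z/∂y = −n_y/n_z = −0.27831.
Intercept c from W-11: 999.4 − 937.41 − 25.88 = 36.11.
At (616, 1588): z_contact = 814.4 − 442.0 + 36.11 = 408.6 m.
Depth below ground = 1239 − 408.6 = 830 m.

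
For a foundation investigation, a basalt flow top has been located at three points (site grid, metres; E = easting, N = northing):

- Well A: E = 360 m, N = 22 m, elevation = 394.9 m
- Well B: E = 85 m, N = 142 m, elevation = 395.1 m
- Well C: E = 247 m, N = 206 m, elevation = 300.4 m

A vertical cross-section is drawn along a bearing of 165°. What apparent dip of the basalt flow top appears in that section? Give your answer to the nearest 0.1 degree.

30.9°

Let the plane be z = a·E + b·N + c.
Well B−Well A: −275a + 120b = 0.2;  Well C−Well A: −113a + 184b = −94.5.
Solving gives a = −0.30715, b = −0.70222.
Unit vector along 165° is (sin 165°, cos 165°) = (0.2588, -0.9659).
Slope in that direction = a·(0.2588) + b·(-0.9659) = 0.59879.
Apparent dip = arctan|0.59879| = 30.9° (true dip is 37.5°, so apparent ≤ true as expected).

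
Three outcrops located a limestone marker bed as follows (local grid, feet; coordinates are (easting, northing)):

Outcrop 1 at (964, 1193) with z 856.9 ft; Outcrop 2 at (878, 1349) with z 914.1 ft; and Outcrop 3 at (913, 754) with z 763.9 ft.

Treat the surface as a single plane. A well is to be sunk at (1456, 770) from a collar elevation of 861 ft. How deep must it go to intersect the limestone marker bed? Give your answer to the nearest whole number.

Two edge vectors: Outcrop 1→Outcrop 2 = (-86, 156, 57.2), Outcrop 1→Outcrop 3 = (-51, -439, -93).
Normal n = (Outcrop 1→Outcrop 2) × (Outcrop 1→Outcrop 3) = (10602.8, -10915.2, 45710).
So ∂z/∂E = −n_x/n_z = −0.23196 and ∂z/∂N = −n_y/n_z = 0.23879.
Intercept c from Outcrop 1: 856.9 + 223.61 − 284.88 = 795.63.
At (1456, 770): z_contact = −337.7 + 183.9 + 795.63 = 641.8 ft.
Depth below ground = 861 − 641.8 = 219 ft.

219 ft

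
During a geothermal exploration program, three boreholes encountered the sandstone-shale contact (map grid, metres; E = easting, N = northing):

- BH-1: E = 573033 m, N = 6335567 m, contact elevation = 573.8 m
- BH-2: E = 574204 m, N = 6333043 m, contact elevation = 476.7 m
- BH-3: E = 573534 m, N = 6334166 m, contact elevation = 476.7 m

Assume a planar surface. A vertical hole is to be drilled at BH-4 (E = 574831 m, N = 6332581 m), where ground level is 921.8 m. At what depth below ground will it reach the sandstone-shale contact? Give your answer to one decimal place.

343.2 m

Let the plane be z = a·E + b·N + c.
BH-2−BH-1: 1171a − 2524b = −97.1;  BH-3−BH-1: 501a − 1401b = −97.1.
Solving gives a = 0.289972530, b = 0.173002311.
Then c = 573.8 − a·573033 − b·6335567 = −1261657.76.
At (574831, 6332581): z_contact = 166685.20 + 1095551.15 − 1261657.76 = 578.59 m.
Depth below ground = 921.8 − 578.59 = 343.2 m.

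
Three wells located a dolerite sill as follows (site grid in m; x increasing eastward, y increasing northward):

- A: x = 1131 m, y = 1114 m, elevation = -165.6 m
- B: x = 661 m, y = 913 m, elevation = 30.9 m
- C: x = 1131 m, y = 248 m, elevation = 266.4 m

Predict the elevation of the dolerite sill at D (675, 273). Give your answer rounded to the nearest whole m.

347 m

Two edge vectors: A→B = (-470, -201, 196.5), A→C = (0, -866, 432).
Normal n = (A→B) × (A→C) = (83337, 203040, 407020).
So ∂z/∂x = −n_x/n_z = −0.20475 and ∂z/∂y = −n_y/n_z = −0.49885.
Intercept c from A: -165.6 + 231.57 + 555.71 = 621.68.
At (675, 273): z = −138.2 − 136.2 + 621.68 = 347.3 m.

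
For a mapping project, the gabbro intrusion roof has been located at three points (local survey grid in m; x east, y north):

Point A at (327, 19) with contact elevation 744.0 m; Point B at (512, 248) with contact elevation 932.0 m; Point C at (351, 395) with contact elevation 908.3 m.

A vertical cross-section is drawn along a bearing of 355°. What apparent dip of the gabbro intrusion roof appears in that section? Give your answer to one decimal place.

19.7°

Let the plane be z = a·x + b·y + c.
Point B−Point A: 185a + 229b = 188;  Point C−Point A: 24a + 376b = 164.3.
Solving gives a = 0.51610, b = 0.40403.
Unit vector along 355° is (sin 355°, cos 355°) = (-0.0872, 0.9962).
Slope in that direction = a·(-0.0872) + b·(0.9962) = 0.35751.
Apparent dip = arctan|0.35751| = 19.7° (true dip is 33.2°, so apparent ≤ true as expected).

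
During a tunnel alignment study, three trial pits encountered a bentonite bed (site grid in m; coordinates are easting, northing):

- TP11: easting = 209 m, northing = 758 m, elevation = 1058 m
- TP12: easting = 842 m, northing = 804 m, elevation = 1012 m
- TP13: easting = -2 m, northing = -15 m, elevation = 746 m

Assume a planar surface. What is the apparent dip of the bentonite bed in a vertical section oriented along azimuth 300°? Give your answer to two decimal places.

17.02°

Two edge vectors: TP11→TP12 = (633, 46, -46), TP11→TP13 = (-211, -773, -312).
Normal n = (TP11→TP12) × (TP11→TP13) = (-49910, 207202, -479603).
So ∂z/∂easting = −n_x/n_z = −0.10407 and ∂z/∂northing = −n_y/n_z = 0.43203.
Unit vector along 300° is (sin 300°, cos 300°) = (-0.8660, 0.5000).
Slope in that direction = a·(-0.8660) + b·(0.5000) = 0.30614.
Apparent dip = arctan|0.30614| = 17.02° (true dip is 24.0°, so apparent ≤ true as expected).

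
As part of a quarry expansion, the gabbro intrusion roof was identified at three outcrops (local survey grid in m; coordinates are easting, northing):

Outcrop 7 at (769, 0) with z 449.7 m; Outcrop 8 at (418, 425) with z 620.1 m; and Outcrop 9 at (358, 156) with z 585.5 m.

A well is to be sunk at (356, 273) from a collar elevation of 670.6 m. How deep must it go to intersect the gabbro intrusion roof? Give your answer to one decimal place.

62.8 m

Two edge vectors: Outcrop 7→Outcrop 8 = (-351, 425, 170.4), Outcrop 7→Outcrop 9 = (-411, 156, 135.8).
Normal n = (Outcrop 7→Outcrop 8) × (Outcrop 7→Outcrop 9) = (31132.6, -22368.6, 119919).
So ∂z/∂easting = −n_x/n_z = −0.25961 and ∂z/∂northing = −n_y/n_z = 0.18653.
Intercept c from Outcrop 7: 449.7 + 199.64 + 0.00 = 649.34.
At (356, 273): z_contact = −92.42 + 50.92 + 649.34 = 607.84 m.
Depth below ground = 670.6 − 607.84 = 62.8 m.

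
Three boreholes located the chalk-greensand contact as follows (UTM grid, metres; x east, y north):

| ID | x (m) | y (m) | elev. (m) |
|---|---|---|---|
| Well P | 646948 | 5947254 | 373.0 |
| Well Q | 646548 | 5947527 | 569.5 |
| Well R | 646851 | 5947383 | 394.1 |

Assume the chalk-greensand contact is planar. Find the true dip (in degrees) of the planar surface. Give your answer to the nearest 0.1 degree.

41.6°

Let the plane be z = a·x + b·y + c.
Well Q−Well P: −400a + 273b = 196.5;  Well R−Well P: −97a + 129b = 21.1.
Solving gives a = −0.77982, b = −0.42281.
Gradient magnitude |∇z| = √(a² + b²) = √(0.60811 + 0.17877) = 0.88706.
True dip = arctan(0.88706) = 41.6°, dipping toward ENE (azimuth ≈ 062°).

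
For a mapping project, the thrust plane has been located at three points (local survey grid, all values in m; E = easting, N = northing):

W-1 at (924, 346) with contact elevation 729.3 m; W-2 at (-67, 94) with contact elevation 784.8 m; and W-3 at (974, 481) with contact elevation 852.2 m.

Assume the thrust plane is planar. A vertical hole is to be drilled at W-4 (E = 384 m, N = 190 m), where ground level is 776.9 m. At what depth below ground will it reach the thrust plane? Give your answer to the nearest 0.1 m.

36.6 m

Let the plane be z = a·E + b·N + c.
W-2−W-1: −991a − 252b = 55.5;  W-3−W-1: 50a + 135b = 122.9.
Solving gives a = −0.31739, b = 1.02792.
Then c = 729.3 − a·924 − b·346 = 666.91.
At (384, 190): z_contact = −121.88 + 195.31 + 666.91 = 740.34 m.
Depth below ground = 776.9 − 740.34 = 36.6 m.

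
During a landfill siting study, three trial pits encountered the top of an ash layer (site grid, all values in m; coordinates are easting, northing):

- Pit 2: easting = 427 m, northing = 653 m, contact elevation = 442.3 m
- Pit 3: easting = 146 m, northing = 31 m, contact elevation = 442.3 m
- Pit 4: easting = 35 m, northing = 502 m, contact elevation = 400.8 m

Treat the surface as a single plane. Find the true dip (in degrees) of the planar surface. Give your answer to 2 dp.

Two edge vectors: Pit 2→Pit 3 = (-281, -622, 0), Pit 2→Pit 4 = (-392, -151, -41.5).
Normal n = (Pit 2→Pit 3) × (Pit 2→Pit 4) = (25813, -11661.5, -201393).
So ∂z/∂easting = −n_x/n_z = 0.12817 and ∂z/∂northing = −n_y/n_z = −0.05790.
Gradient magnitude |∇z| = √(a² + b²) = √(0.01643 + 0.00335) = 0.14065.
True dip = arctan(0.14065) = 8.01°, dipping toward WNW (azimuth ≈ 294°).

8.01°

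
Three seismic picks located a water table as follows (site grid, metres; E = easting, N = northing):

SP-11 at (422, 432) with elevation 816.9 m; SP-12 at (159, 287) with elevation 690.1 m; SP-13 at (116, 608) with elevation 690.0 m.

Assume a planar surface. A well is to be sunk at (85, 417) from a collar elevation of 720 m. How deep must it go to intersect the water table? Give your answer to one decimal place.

Let the plane be z = a·E + b·N + c.
SP-12−SP-11: −263a − 145b = −126.8;  SP-13−SP-11: −306a + 176b = −126.9.
Solving gives a = 0.44913, b = 0.05985.
Then c = 816.9 − a·422 − b·432 = 601.51.
At (85, 417): z_contact = 38.18 + 24.96 + 601.51 = 664.65 m.
Depth below ground = 720 − 664.65 = 55.4 m.

55.4 m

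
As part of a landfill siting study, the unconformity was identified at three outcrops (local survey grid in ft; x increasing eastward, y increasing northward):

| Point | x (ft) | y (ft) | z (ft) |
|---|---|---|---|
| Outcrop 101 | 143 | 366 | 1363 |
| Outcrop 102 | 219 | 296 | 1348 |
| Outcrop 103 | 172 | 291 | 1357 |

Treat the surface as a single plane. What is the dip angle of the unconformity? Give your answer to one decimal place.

Let the plane be z = a·x + b·y + c.
Outcrop 102−Outcrop 101: 76a − 70b = −15;  Outcrop 103−Outcrop 101: 29a − 75b = −6.
Solving gives a = −0.19210, b = 0.00572.
Gradient magnitude |∇z| = √(a² + b²) = √(0.03690 + 0.00003) = 0.19218.
True dip = arctan(0.19218) = 10.9°, dipping toward E (azimuth ≈ 092°).

10.9°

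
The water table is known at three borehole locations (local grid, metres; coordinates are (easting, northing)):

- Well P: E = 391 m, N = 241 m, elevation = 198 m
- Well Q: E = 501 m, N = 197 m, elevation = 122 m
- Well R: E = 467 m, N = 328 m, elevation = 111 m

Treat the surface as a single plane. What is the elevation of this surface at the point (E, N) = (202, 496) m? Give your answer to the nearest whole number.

276 m

Let the plane be z = a·E + b·N + c.
Well Q−Well P: 110a − 44b = −76;  Well R−Well P: 76a + 87b = −87.
Solving gives a = −0.80842, b = −0.29379.
Then c = 198 − a·391 − b·241 = 584.90.
At (202, 496): z = −163.3 − 145.7 + 584.90 = 275.9 m.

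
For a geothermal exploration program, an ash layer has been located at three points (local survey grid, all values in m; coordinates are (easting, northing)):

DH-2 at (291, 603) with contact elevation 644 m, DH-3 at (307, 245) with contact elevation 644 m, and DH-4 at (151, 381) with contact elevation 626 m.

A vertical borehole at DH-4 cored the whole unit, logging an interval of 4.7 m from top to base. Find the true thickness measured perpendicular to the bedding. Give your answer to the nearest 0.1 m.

4.7 m

Two edge vectors: DH-2→DH-3 = (16, -358, 0), DH-2→DH-4 = (-140, -222, -18).
Normal n = (DH-2→DH-3) × (DH-2→DH-4) = (6444, 288, -53672).
So ∂z/∂E = −n_x/n_z = 0.12006 and ∂z/∂N = −n_y/n_z = 0.00537.
|∇z| = √(a²+b²) = 0.12018, so dip δ = arctan(0.12018) = 6.85°.
True thickness = vertical thickness × cos δ = 4.7 × cos 6.85° = 4.7 m.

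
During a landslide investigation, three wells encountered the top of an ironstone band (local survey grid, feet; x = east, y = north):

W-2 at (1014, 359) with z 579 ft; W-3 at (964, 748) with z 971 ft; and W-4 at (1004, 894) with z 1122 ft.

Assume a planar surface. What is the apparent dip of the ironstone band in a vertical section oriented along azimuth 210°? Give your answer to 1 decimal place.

42.4°

Two edge vectors: W-2→W-3 = (-50, 389, 392), W-2→W-4 = (-10, 535, 543).
Normal n = (W-2→W-3) × (W-2→W-4) = (1507, 23230, -22860).
So ∂z/∂x = −n_x/n_z = 0.06592 and ∂z/∂y = −n_y/n_z = 1.01619.
Unit vector along 210° is (sin 210°, cos 210°) = (-0.5000, -0.8660).
Slope in that direction = a·(-0.5000) + b·(-0.8660) = −0.91300.
Apparent dip = arctan|0.91300| = 42.4° (true dip is 45.5°, so apparent ≤ true as expected).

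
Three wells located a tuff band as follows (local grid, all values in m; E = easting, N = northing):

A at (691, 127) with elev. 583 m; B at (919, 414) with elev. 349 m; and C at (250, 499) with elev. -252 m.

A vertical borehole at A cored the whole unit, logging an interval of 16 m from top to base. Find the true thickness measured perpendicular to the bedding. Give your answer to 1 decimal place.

8.6 m

Let the plane be z = a·E + b·N + c.
B−A: 228a + 287b = −234;  C−A: −441a + 372b = −835.
Solving gives a = 0.72190, b = −1.38883.
|∇z| = √(a²+b²) = 1.56524, so dip δ = arctan(1.56524) = 57.43°.
True thickness = vertical thickness × cos δ = 16 × cos 57.43° = 8.6 m.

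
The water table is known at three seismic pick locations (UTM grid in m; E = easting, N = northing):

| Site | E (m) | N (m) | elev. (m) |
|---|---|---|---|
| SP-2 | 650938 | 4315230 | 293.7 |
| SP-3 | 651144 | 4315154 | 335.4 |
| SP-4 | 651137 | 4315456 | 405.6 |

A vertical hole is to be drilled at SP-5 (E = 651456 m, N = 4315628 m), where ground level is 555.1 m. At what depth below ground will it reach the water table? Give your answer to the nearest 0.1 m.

15.6 m

Let the plane be z = a·E + b·N + c.
SP-3−SP-2: 206a − 76b = 41.7;  SP-4−SP-2: 199a + 226b = 111.9.
Solving gives a = 0.290671206, b = 0.239187743.
Then c = 293.7 − a·650938 − b·4315230 = −1221065.36.
At (651456, 4315628): z_contact = 189359.50 + 1032245.32 − 1221065.36 = 539.46 m.
Depth below ground = 555.1 − 539.46 = 15.6 m.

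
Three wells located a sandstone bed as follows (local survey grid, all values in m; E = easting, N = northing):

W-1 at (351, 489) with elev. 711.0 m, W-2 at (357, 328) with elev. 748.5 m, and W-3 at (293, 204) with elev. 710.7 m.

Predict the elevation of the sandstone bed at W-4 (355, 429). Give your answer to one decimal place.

726.7 m

Two edge vectors: W-1→W-2 = (6, -161, 37.5), W-1→W-3 = (-58, -285, -0.3).
Normal n = (W-1→W-2) × (W-1→W-3) = (10735.8, -2173.2, -11048).
So ∂z/∂E = −n_x/n_z = 0.97174 and ∂z/∂N = −n_y/n_z = −0.19671.
Intercept c from W-1: 711 − 341.08 + 96.19 = 466.11.
At (355, 429): z = 345.0 − 84.4 + 466.11 = 726.7 m.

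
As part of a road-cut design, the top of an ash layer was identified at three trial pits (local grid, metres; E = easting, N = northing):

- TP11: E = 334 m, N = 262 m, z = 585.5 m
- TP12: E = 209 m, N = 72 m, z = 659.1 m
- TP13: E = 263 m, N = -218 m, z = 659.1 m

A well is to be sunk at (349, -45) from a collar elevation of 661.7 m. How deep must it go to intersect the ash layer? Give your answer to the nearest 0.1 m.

56.8 m

Two edge vectors: TP11→TP12 = (-125, -190, 73.6), TP11→TP13 = (-71, -480, 73.6).
Normal n = (TP11→TP12) × (TP11→TP13) = (21344, 3974.4, 46510).
So ∂z/∂E = −n_x/n_z = −0.45891 and ∂z/∂N = −n_y/n_z = −0.08545.
Intercept c from TP11: 585.5 + 153.28 + 22.39 = 761.17.
At (349, -45): z_contact = −160.16 + 3.85 + 761.17 = 604.85 m.
Depth below ground = 661.7 − 604.85 = 56.8 m.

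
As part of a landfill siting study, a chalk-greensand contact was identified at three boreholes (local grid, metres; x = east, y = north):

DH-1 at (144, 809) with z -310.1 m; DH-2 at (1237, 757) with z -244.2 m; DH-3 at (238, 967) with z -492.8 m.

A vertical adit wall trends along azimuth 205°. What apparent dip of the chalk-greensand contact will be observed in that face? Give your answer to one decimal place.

Let the plane be z = a·x + b·y + c.
DH-2−DH-1: 1093a − 52b = 65.9;  DH-3−DH-1: 94a + 158b = −182.7.
Solving gives a = 0.00513, b = −1.15938.
Unit vector along 205° is (sin 205°, cos 205°) = (-0.4226, -0.9063).
Slope in that direction = a·(-0.4226) + b·(-0.9063) = 1.04859.
Apparent dip = arctan|1.04859| = 46.4° (true dip is 49.2°, so apparent ≤ true as expected).

46.4°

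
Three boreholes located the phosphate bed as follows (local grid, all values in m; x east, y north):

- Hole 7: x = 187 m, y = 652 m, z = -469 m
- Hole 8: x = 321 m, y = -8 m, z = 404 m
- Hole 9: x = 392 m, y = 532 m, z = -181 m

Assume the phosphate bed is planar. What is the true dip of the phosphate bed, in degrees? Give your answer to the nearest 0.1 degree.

Let the plane be z = a·x + b·y + c.
Hole 8−Hole 7: 134a − 660b = 873;  Hole 9−Hole 7: 205a − 120b = 288.
Solving gives a = 0.71565, b = −1.17743.
Gradient magnitude |∇z| = √(a² + b²) = √(0.51216 + 1.38634) = 1.37786.
True dip = arctan(1.37786) = 54.0°, dipping toward NNW (azimuth ≈ 329°).

54.0°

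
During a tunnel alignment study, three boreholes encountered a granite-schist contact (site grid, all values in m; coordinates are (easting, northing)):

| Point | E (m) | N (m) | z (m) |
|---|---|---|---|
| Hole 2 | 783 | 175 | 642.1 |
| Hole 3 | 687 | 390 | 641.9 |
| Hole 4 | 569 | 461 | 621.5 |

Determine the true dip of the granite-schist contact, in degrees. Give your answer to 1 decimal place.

Two edge vectors: Hole 2→Hole 3 = (-96, 215, -0.2), Hole 2→Hole 4 = (-214, 286, -20.6).
Normal n = (Hole 2→Hole 3) × (Hole 2→Hole 4) = (-4371.8, -1934.8, 18554).
So ∂z/∂E = −n_x/n_z = 0.23563 and ∂z/∂N = −n_y/n_z = 0.10428.
Gradient magnitude |∇z| = √(a² + b²) = √(0.05552 + 0.01087) = 0.25767.
True dip = arctan(0.25767) = 14.4°, dipping toward WSW (azimuth ≈ 246°).

14.4°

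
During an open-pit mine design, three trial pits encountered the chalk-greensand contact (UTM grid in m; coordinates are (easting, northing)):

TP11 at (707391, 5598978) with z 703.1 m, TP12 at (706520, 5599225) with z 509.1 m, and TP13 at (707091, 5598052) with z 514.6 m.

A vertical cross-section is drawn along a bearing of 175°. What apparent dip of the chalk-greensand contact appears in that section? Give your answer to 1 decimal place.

5.6°

Two edge vectors: TP11→TP12 = (-871, 247, -194), TP11→TP13 = (-300, -926, -188.5).
Normal n = (TP11→TP12) × (TP11→TP13) = (-226203.5, -105983.5, 880646).
So ∂z/∂E = −n_x/n_z = 0.25686 and ∂z/∂N = −n_y/n_z = 0.12035.
Unit vector along 175° is (sin 175°, cos 175°) = (0.0872, -0.9962).
Slope in that direction = a·(0.0872) + b·(-0.9962) = −0.09750.
Apparent dip = arctan|0.09750| = 5.6° (true dip is 15.8°, so apparent ≤ true as expected).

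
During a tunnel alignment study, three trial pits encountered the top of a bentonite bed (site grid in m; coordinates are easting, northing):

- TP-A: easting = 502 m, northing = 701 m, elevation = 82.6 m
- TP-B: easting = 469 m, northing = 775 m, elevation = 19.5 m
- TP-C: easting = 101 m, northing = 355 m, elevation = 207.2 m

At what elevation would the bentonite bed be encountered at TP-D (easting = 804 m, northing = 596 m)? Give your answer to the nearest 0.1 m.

250.5 m

Two edge vectors: TP-A→TP-B = (-33, 74, -63.1), TP-A→TP-C = (-401, -346, 124.6).
Normal n = (TP-A→TP-B) × (TP-A→TP-C) = (-12612.2, 29414.9, 41092).
So ∂z/∂easting = −n_x/n_z = 0.30693 and ∂z/∂northing = −n_y/n_z = −0.71583.
Intercept c from TP-A: 82.6 − 154.08 + 501.80 = 430.32.
At (804, 596): z = 246.8 − 426.6 + 430.32 = 250.5 m.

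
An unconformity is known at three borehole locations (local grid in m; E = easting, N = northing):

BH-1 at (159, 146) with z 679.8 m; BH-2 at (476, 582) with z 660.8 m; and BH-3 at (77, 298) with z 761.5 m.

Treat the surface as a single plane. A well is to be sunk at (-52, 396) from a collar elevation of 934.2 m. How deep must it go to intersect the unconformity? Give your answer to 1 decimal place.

85.1 m

Two edge vectors: BH-1→BH-2 = (317, 436, -19), BH-1→BH-3 = (-82, 152, 81.7).
Normal n = (BH-1→BH-2) × (BH-1→BH-3) = (38509.2, -24340.9, 83936).
So ∂z/∂E = −n_x/n_z = −0.45879 and ∂z/∂N = −n_y/n_z = 0.28999.
Intercept c from BH-1: 679.8 + 72.95 − 42.34 = 710.41.
At (-52, 396): z_contact = 23.86 + 114.84 + 710.41 = 849.10 m.
Depth below ground = 934.2 − 849.10 = 85.1 m.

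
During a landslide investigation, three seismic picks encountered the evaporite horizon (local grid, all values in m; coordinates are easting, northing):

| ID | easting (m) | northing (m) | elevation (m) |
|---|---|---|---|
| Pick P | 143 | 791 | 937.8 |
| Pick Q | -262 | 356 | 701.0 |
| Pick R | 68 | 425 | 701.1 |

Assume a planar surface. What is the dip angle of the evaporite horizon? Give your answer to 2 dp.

34.61°

Let the plane be z = a·easting + b·northing + c.
Pick Q−Pick P: −405a − 435b = −236.8;  Pick R−Pick P: −75a − 366b = −236.7.
Solving gives a = −0.14096, b = 0.67561.
Gradient magnitude |∇z| = √(a² + b²) = √(0.01987 + 0.45644) = 0.69016.
True dip = arctan(0.69016) = 34.61°, dipping toward SSE (azimuth ≈ 168°).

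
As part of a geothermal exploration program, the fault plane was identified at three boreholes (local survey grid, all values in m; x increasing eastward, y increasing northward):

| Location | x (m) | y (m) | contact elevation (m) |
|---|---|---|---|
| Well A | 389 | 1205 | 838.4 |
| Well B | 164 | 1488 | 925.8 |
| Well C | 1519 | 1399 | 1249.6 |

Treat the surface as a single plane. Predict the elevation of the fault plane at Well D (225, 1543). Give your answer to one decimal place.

971.4 m

Let the plane be z = a·x + b·y + c.
Well B−Well A: −225a + 283b = 87.4;  Well C−Well A: 1130a + 194b = 411.2.
Solving gives a = 0.273536, b = 0.526310.
Then c = 838.4 − a·389 − b·1205 = 97.79.
At (225, 1543): z = 61.5 + 812.1 + 97.79 = 971.4 m.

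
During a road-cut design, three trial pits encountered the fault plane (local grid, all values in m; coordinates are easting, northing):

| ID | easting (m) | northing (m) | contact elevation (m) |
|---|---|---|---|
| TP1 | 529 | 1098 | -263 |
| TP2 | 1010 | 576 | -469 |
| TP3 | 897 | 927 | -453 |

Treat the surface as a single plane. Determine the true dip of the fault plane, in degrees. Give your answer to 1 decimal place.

30.9°

Let the plane be z = a·easting + b·northing + c.
TP2−TP1: 481a − 522b = −206;  TP3−TP1: 368a − 171b = −190.
Solving gives a = −0.58222, b = −0.14185.
Gradient magnitude |∇z| = √(a² + b²) = √(0.33898 + 0.02012) = 0.59925.
True dip = arctan(0.59925) = 30.9°, dipping toward ENE (azimuth ≈ 076°).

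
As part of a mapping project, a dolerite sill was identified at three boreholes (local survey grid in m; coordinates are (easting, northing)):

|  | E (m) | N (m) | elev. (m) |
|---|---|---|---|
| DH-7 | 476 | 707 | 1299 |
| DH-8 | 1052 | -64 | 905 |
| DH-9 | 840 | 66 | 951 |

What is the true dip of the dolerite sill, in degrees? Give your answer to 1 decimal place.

Let the plane be z = a·E + b·N + c.
DH-8−DH-7: 576a − 771b = −394;  DH-9−DH-7: 364a − 641b = −348.
Solving gives a = 0.17787, b = 0.64391.
Gradient magnitude |∇z| = √(a² + b²) = √(0.03164 + 0.41461) = 0.66802.
True dip = arctan(0.66802) = 33.7°, dipping toward SSW (azimuth ≈ 195°).

33.7°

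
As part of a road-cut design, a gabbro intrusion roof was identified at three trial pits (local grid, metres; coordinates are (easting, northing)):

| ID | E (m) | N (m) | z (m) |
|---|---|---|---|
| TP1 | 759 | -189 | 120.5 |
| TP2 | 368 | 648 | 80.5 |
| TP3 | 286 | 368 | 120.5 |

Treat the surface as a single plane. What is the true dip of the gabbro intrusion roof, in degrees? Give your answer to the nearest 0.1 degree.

Two edge vectors: TP1→TP2 = (-391, 837, -40), TP1→TP3 = (-473, 557, 0).
Normal n = (TP1→TP2) × (TP1→TP3) = (22280, 18920, 178114).
So ∂z/∂E = −n_x/n_z = −0.12509 and ∂z/∂N = −n_y/n_z = −0.10622.
Gradient magnitude |∇z| = √(a² + b²) = √(0.01565 + 0.01128) = 0.16411.
True dip = arctan(0.16411) = 9.3°, dipping toward NE (azimuth ≈ 050°).

9.3°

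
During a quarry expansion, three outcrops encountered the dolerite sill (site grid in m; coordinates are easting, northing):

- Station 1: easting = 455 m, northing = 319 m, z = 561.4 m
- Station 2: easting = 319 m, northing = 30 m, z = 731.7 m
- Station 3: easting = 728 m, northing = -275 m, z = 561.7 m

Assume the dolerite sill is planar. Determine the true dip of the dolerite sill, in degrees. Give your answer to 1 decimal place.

34.9°

Let the plane be z = a·easting + b·northing + c.
Station 2−Station 1: −136a − 289b = 170.3;  Station 3−Station 1: 273a − 594b = 0.3.
Solving gives a = −0.63296, b = −0.29141.
Gradient magnitude |∇z| = √(a² + b²) = √(0.40064 + 0.08492) = 0.69682.
True dip = arctan(0.69682) = 34.9°, dipping toward ENE (azimuth ≈ 065°).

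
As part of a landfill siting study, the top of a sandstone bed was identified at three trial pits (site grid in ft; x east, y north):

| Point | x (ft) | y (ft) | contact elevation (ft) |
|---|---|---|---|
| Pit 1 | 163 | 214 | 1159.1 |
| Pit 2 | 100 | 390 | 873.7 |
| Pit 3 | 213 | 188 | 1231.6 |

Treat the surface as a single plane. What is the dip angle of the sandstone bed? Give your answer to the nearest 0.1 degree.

Let the plane be z = a·x + b·y + c.
Pit 2−Pit 1: −63a + 176b = −285.4;  Pit 3−Pit 1: 50a − 26b = 72.5.
Solving gives a = 0.74555, b = −1.35472.
Gradient magnitude |∇z| = √(a² + b²) = √(0.55584 + 1.83526) = 1.54632.
True dip = arctan(1.54632) = 57.1°, dipping toward NNW (azimuth ≈ 331°).

57.1°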